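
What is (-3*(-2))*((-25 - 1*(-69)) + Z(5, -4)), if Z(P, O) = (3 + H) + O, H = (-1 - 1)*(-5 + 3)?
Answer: 282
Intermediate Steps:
H = 4 (H = -2*(-2) = 4)
Z(P, O) = 7 + O (Z(P, O) = (3 + 4) + O = 7 + O)
(-3*(-2))*((-25 - 1*(-69)) + Z(5, -4)) = (-3*(-2))*((-25 - 1*(-69)) + (7 - 4)) = 6*((-25 + 69) + 3) = 6*(44 + 3) = 6*47 = 282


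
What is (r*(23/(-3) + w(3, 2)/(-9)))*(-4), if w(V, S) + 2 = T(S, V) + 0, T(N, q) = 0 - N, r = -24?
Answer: -2080/3 ≈ -693.33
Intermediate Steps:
T(N, q) = -N
w(V, S) = -2 - S (w(V, S) = -2 + (-S + 0) = -2 - S)
(r*(23/(-3) + w(3, 2)/(-9)))*(-4) = -24*(23/(-3) + (-2 - 1*2)/(-9))*(-4) = -24*(23*(-1/3) + (-2 - 2)*(-1/9))*(-4) = -24*(-23/3 - 4*(-1/9))*(-4) = -24*(-23/3 + 4/9)*(-4) = -24*(-65/9)*(-4) = (520/3)*(-4) = -2080/3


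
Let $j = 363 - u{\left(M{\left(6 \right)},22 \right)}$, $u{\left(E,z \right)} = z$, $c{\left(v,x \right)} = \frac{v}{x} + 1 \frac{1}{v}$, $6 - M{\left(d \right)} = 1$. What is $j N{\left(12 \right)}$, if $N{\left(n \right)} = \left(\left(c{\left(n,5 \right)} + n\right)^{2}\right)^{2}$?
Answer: $\frac{194461434349061}{12960000} \approx 1.5005 \cdot 10^{7}$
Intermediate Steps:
$M{\left(d \right)} = 5$ ($M{\left(d \right)} = 6 - 1 = 5$)
$c{\left(v,x \right)} = \frac{1}{v} + \frac{v}{x}$ ($c{\left(v,x \right)} = \frac{v}{x} + \frac{1}{v} = \frac{1}{v} + \frac{v}{x}$)
$N{\left(n \right)} = \left(\frac{1}{n} + \frac{6 n}{5}\right)^{4}$ ($N{\left(n \right)} = \left(\left(\left(\frac{1}{n} + \frac{n}{5}\right) + n\right)^{2}\right)^{2} = \left(\left(\frac{1}{n} + \frac{6 n}{5}\right)^{2}\right)^{2} = \left(\frac{1}{n} + \frac{6 n}{5}\right)^{4}$)
$j = 341$ ($j = 363 - 22 = 341$)
$j N{\left(12 \right)} = 341 \frac{\left(5 + 6 \cdot 12^{2}\right)^{4}}{625 \cdot 20736} = 341 \cdot \frac{1}{625} \cdot \frac{1}{20736} \left(5 + 6 \cdot 144\right)^{4} = 341 \cdot \frac{1}{625} \cdot \frac{1}{20736} \left(5 + 864\right)^{4} = 341 \cdot \frac{1}{625} \cdot \frac{1}{20736} \cdot 869^{4} = 341 \cdot \frac{1}{625} \cdot \frac{1}{20736} \cdot 570268135921 = 341 \cdot \frac{570268135921}{12960000} = \frac{194461434349061}{12960000}$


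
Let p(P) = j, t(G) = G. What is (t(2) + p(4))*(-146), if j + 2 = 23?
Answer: -3358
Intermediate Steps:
j = 21 (j = -2 + 23 = 21)
p(P) = 21
(t(2) + p(4))*(-146) = (2 + 21)*(-146) = 23*(-146) = -3358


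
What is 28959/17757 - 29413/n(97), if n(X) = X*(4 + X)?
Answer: -79525106/57988443 ≈ -1.3714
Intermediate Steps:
28959/17757 - 29413/n(97) = 28959/17757 - 29413*1/(97*(4 + 97)) = 28959*(1/17757) - 29413/(97*101) = 9653/5919 - 29413/9797 = -79525106/57988443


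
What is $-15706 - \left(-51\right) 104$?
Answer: $-10402$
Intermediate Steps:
$-15706 - \left(-51\right) 104 = -15706 - -5304 = -15706 + 5304 = -10402$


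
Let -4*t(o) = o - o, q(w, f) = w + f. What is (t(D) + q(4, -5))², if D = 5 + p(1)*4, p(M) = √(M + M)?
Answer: 1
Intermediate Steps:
p(M) = √2*√M (p(M) = √(2*M) = √2*√M)
q(w, f) = f + w
D = 5 + 4*√2 (D = 5 + (√2*√1)*4 = 5 + (√2*1)*4 = 5 + √2*4 = 5 + 4*√2 ≈ 10.657)
t(o) = 0 (t(o) = -(o - o)/4 = -¼*0 = 0)
(t(D) + q(4, -5))² = (0 + (-5 + 4))² = (0 - 1)² = (-1)² = 1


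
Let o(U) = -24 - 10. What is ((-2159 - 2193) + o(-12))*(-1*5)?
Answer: 21930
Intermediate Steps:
o(U) = -34
((-2159 - 2193) + o(-12))*(-1*5) = ((-2159 - 2193) - 34)*(-1*5) = (-4352 - 34)*(-5) = -4386*(-5) = 21930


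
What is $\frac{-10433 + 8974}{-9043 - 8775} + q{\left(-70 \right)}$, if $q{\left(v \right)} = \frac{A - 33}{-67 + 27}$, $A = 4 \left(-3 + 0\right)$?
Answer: $\frac{86017}{71272} \approx 1.2069$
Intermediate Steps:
$A = -12$ ($A = 4 \left(-3\right) = -12$)
$q{\left(v \right)} = \frac{9}{8}$ ($q{\left(v \right)} = \frac{-12 - 33}{-67 + 27} = - \frac{45}{-40} = \left(-45\right) \left(- \frac{1}{40}\right) = \frac{9}{8}$)
$\frac{-10433 + 8974}{-9043 - 8775} + q{\left(-70 \right)} = \frac{-10433 + 8974}{-9043 - 8775} + \frac{9}{8} = - \frac{1459}{-17818} + \frac{9}{8} = \left(-1459\right) \left(- \frac{1}{17818}\right) + \frac{9}{8} = \frac{1459}{17818} + \frac{9}{8} = \frac{86017}{71272}$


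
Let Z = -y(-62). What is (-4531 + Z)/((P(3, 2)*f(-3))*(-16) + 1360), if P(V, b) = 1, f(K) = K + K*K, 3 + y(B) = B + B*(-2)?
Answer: -2295/632 ≈ -3.6313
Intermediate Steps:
y(B) = -3 - B (y(B) = -3 + (B + B*(-2)) = -3 + (B - 2*B) = -3 - B)
f(K) = K + K**2
Z = -59 (Z = -(-3 - 1*(-62)) = -(-3 + 62) = -1*59 = -59)
(-4531 + Z)/((P(3, 2)*f(-3))*(-16) + 1360) = (-4531 - 59)/((1*(-3*(1 - 3)))*(-16) + 1360) = -4590/((1*(-3*(-2)))*(-16) + 1360) = -4590/((1*6)*(-16) + 1360) = -4590/(6*(-16) + 1360) = -4590/(-96 + 1360) = -4590/1264 = -4590*1/1264 = -2295/632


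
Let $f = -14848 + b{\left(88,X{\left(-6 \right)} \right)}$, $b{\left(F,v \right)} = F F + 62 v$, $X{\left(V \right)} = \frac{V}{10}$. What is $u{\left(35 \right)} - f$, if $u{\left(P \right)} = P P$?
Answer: $\frac{41831}{5} \approx 8366.2$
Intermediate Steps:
$X{\left(V \right)} = \frac{V}{10}$ ($X{\left(V \right)} = V \frac{1}{10} = \frac{V}{10}$)
$b{\left(F,v \right)} = F^{2} + 62 v$
$u{\left(P \right)} = P^{2}$
$f = - \frac{35706}{5}$ ($f = -14848 + \left(88^{2} + 62 \cdot \frac{1}{10} \left(-6\right)\right) = -14848 + \left(7744 + 62 \left(- \frac{3}{5}\right)\right) = -14848 + \left(7744 - \frac{186}{5}\right) = -14848 + \frac{38534}{5} = - \frac{35706}{5} \approx -7141.2$)
$u{\left(35 \right)} - f = 35^{2} - - \frac{35706}{5} = 1225 + \frac{35706}{5} = \frac{41831}{5}$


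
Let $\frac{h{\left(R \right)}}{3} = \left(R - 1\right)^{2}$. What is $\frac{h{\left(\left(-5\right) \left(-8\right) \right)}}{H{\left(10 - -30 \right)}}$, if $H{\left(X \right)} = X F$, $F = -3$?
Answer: $- \frac{1521}{40} \approx -38.025$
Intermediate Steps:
$h{\left(R \right)} = 3 \left(-1 + R\right)^{2}$ ($h{\left(R \right)} = 3 \left(R - 1\right)^{2} = 3 \left(-1 + R\right)^{2}$)
$H{\left(X \right)} = - 3 X$ ($H{\left(X \right)} = X \left(-3\right) = - 3 X$)
$\frac{h{\left(\left(-5\right) \left(-8\right) \right)}}{H{\left(10 - -30 \right)}} = \frac{3 \left(-1 - -40\right)^{2}}{\left(-3\right) \left(10 - -30\right)} = \frac{3 \left(-1 + 40\right)^{2}}{\left(-3\right) \left(10 + 30\right)} = \frac{3 \cdot 39^{2}}{\left(-3\right) 40} = \frac{3 \cdot 1521}{-120} = 4563 \left(- \frac{1}{120}\right) = - \frac{1521}{40}$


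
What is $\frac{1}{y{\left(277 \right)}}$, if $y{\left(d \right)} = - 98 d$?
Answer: $- \frac{1}{27146} \approx -3.6838 \cdot 10^{-5}$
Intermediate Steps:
$\frac{1}{y{\left(277 \right)}} = \frac{1}{\left(-98\right) 277} = \frac{1}{-27146} = - \frac{1}{27146}$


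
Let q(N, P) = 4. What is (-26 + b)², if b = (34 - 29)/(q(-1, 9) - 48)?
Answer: 1320201/1936 ≈ 681.92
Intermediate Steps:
b = -5/44 (b = (34 - 29)/(4 - 48) = 5/(-44) = 5*(-1/44) = -5/44 ≈ -0.11364)
(-26 + b)² = (-26 - 5/44)² = (-1149/44)² = 1320201/1936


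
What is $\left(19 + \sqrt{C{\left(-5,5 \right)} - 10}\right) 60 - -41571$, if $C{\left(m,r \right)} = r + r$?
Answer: $42711$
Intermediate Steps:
$C{\left(m,r \right)} = 2 r$
$\left(19 + \sqrt{C{\left(-5,5 \right)} - 10}\right) 60 - -41571 = \left(19 + \sqrt{2 \cdot 5 - 10}\right) 60 - -41571 = \left(19 + \sqrt{10 - 10}\right) 60 + 41571 = \left(19 + \sqrt{0}\right) 60 + 41571 = \left(19 + 0\right) 60 + 41571 = 19 \cdot 60 + 41571 = 1140 + 41571 = 42711$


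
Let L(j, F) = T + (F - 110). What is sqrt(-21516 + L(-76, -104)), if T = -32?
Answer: 3*I*sqrt(2418) ≈ 147.52*I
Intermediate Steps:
L(j, F) = -142 + F (L(j, F) = -32 + (F - 110) = -32 + (-110 + F) = -142 + F)
sqrt(-21516 + L(-76, -104)) = sqrt(-21516 + (-142 - 104)) = sqrt(-21516 - 246) = sqrt(-21762) = 3*I*sqrt(2418)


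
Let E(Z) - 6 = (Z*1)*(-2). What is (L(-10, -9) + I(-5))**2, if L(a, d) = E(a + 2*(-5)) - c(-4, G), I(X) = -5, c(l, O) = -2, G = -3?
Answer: 1849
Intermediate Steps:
E(Z) = 6 - 2*Z (E(Z) = 6 + (Z*1)*(-2) = 6 + Z*(-2) = 6 - 2*Z)
L(a, d) = 28 - 2*a (L(a, d) = (6 - 2*(a + 2*(-5))) - 1*(-2) = (6 - 2*(a - 10)) + 2 = (6 - 2*(-10 + a)) + 2 = (6 + (20 - 2*a)) + 2 = (26 - 2*a) + 2 = 28 - 2*a)
(L(-10, -9) + I(-5))**2 = ((28 - 2*(-10)) - 5)**2 = ((28 + 20) - 5)**2 = (48 - 5)**2 = 43**2 = 1849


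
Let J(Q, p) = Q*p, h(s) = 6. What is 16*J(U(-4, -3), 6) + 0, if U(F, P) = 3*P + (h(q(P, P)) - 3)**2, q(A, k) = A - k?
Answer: 0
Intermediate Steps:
U(F, P) = 9 + 3*P (U(F, P) = 3*P + (6 - 3)**2 = 3*P + 3**2 = 3*P + 9 = 9 + 3*P)
16*J(U(-4, -3), 6) + 0 = 16*((9 + 3*(-3))*6) + 0 = 16*((9 - 9)*6) + 0 = 16*(0*6) + 0 = 16*0 + 0 = 0 + 0 = 0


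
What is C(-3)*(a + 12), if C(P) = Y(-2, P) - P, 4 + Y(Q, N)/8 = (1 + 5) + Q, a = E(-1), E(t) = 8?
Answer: 60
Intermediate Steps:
a = 8
Y(Q, N) = 16 + 8*Q (Y(Q, N) = -32 + 8*((1 + 5) + Q) = -32 + 8*(6 + Q) = -32 + (48 + 8*Q) = 16 + 8*Q)
C(P) = -P (C(P) = (16 + 8*(-2)) - P = (16 - 16) - P = 0 - P = -P)
C(-3)*(a + 12) = (-1*(-3))*(8 + 12) = 3*20 = 60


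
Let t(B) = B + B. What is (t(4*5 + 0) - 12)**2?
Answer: 784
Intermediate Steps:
t(B) = 2*B
(t(4*5 + 0) - 12)**2 = (2*(4*5 + 0) - 12)**2 = (2*(20 + 0) - 12)**2 = (2*20 - 12)**2 = (40 - 12)**2 = 28**2 = 784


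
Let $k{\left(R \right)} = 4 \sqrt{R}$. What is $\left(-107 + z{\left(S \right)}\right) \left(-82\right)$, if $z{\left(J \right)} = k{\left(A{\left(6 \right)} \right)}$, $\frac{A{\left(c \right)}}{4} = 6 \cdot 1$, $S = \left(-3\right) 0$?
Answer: $8774 - 656 \sqrt{6} \approx 7167.1$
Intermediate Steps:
$S = 0$
$A{\left(c \right)} = 24$ ($A{\left(c \right)} = 4 \cdot 6 \cdot 1 = 4 \cdot 6 = 24$)
$z{\left(J \right)} = 8 \sqrt{6}$ ($z{\left(J \right)} = 4 \sqrt{24} = 4 \cdot 2 \sqrt{6} = 8 \sqrt{6}$)
$\left(-107 + z{\left(S \right)}\right) \left(-82\right) = \left(-107 + 8 \sqrt{6}\right) \left(-82\right) = 8774 - 656 \sqrt{6}$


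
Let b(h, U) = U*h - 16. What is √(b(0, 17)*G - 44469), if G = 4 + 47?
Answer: I*√45285 ≈ 212.8*I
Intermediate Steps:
b(h, U) = -16 + U*h
G = 51
√(b(0, 17)*G - 44469) = √((-16 + 17*0)*51 - 44469) = √((-16 + 0)*51 - 44469) = √(-16*51 - 44469) = √(-816 - 44469) = √(-45285) = I*√45285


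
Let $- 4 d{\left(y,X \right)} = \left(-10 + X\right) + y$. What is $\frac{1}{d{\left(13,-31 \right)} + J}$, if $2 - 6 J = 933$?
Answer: $- \frac{6}{889} \approx -0.0067492$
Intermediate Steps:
$J = - \frac{931}{6}$ ($J = \frac{1}{3} - \frac{311}{2} = - \frac{931}{6} \approx -155.17$)
$d{\left(y,X \right)} = \frac{5}{2} - \frac{X}{4} - \frac{y}{4}$ ($d{\left(y,X \right)} = - \frac{\left(-10 + X\right) + y}{4} = - \frac{-10 + X + y}{4} = \frac{5}{2} - \frac{X}{4} - \frac{y}{4}$)
$\frac{1}{d{\left(13,-31 \right)} + J} = \frac{1}{\left(\frac{5}{2} - - \frac{31}{4} - \frac{13}{4}\right) - \frac{931}{6}} = \frac{1}{\left(\frac{5}{2} + \frac{31}{4} - \frac{13}{4}\right) - \frac{931}{6}} = \frac{1}{7 - \frac{931}{6}} = \frac{1}{- \frac{889}{6}} = - \frac{6}{889}$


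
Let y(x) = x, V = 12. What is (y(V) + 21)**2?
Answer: 1089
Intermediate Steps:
(y(V) + 21)**2 = (12 + 21)**2 = 33**2 = 1089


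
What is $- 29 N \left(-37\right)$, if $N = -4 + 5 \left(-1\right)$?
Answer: $-9657$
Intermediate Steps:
$N = -9$ ($N = -4 - 5 = -9$)
$- 29 N \left(-37\right) = \left(-29\right) \left(-9\right) \left(-37\right) = 261 \left(-37\right) = -9657$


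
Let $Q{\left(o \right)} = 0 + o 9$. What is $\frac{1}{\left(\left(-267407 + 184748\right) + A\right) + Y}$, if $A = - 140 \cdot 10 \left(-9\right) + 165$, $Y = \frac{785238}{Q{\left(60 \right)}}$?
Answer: $- \frac{90}{6159587} \approx -1.4611 \cdot 10^{-5}$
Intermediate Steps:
$Q{\left(o \right)} = 9 o$ ($Q{\left(o \right)} = 0 + 9 o = 9 o$)
$Y = \frac{130873}{90}$ ($Y = \frac{785238}{9 \cdot 60} = \frac{785238}{540} = 785238 \cdot \frac{1}{540} = \frac{130873}{90} \approx 1454.1$)
$A = 12765$ ($A = \left(-140\right) \left(-90\right) + 165 = 12600 + 165 = 12765$)
$\frac{1}{\left(\left(-267407 + 184748\right) + A\right) + Y} = \frac{1}{\left(\left(-267407 + 184748\right) + 12765\right) + \frac{130873}{90}} = \frac{1}{\left(-82659 + 12765\right) + \frac{130873}{90}} = \frac{1}{-69894 + \frac{130873}{90}} = \frac{1}{- \frac{6159587}{90}} = - \frac{90}{6159587}$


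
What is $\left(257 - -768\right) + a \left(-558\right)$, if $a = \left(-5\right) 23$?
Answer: $65195$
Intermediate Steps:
$a = -115$
$\left(257 - -768\right) + a \left(-558\right) = \left(257 - -768\right) - -64170 = \left(257 + 768\right) + 64170 = 1025 + 64170 = 65195$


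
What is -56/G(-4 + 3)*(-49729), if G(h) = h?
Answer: -2784824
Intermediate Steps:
-56/G(-4 + 3)*(-49729) = -56/(-4 + 3)*(-49729) = -56/(-1)*(-49729) = -56*(-1)*(-49729) = 56*(-49729) = -2784824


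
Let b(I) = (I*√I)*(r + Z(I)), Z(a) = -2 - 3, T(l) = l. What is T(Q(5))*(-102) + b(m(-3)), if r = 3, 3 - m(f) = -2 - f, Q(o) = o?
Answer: -510 - 4*√2 ≈ -515.66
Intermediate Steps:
m(f) = 5 + f (m(f) = 3 - (-2 - f) = 3 + (2 + f) = 5 + f)
Z(a) = -5
b(I) = -2*I^(3/2) (b(I) = (I*√I)*(3 - 5) = I^(3/2)*(-2) = -2*I^(3/2))
T(Q(5))*(-102) + b(m(-3)) = 5*(-102) - 2*(5 - 3)^(3/2) = -510 - 4*√2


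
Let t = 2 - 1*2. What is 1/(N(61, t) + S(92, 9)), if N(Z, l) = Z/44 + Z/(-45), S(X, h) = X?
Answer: 1980/182221 ≈ 0.010866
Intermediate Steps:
t = 0 (t = 2 - 2 = 0)
N(Z, l) = Z/1980 (N(Z, l) = Z*(1/44) + Z*(-1/45) = Z/44 - Z/45 = Z/1980)
1/(N(61, t) + S(92, 9)) = 1/((1/1980)*61 + 92) = 1/(61/1980 + 92) = 1/(182221/1980) = 1980/182221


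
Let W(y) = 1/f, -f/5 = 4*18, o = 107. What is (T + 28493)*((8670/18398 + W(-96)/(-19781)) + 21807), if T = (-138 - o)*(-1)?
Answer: 20526892877268201551/32753775420 ≈ 6.2670e+8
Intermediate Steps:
f = -360 (f = -20*18 = -5*72 = -360)
T = 245 (T = (-138 - 1*107)*(-1) = (-138 - 107)*(-1) = -245*(-1) = 245)
W(y) = -1/360 (W(y) = 1/(-360) = -1/360)
(T + 28493)*((8670/18398 + W(-96)/(-19781)) + 21807) = (245 + 28493)*((8670/18398 - 1/360/(-19781)) + 21807) = 28738*((8670*(1/18398) - 1/360*(-1/19781)) + 21807) = 28738*((4335/9199 + 1/7121160) + 21807) = 28738*(30870237799/65507550840 + 21807) = 28738*(1428554031405679/65507550840) = 20526892877268201551/32753775420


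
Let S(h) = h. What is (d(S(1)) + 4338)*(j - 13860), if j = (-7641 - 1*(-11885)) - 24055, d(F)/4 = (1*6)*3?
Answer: -148489110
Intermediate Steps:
d(F) = 72 (d(F) = 4*((1*6)*3) = 4*(6*3) = 4*18 = 72)
j = -19811 (j = (-7641 + 11885) - 24055 = 4244 - 24055 = -19811)
(d(S(1)) + 4338)*(j - 13860) = (72 + 4338)*(-19811 - 13860) = 4410*(-33671) = -148489110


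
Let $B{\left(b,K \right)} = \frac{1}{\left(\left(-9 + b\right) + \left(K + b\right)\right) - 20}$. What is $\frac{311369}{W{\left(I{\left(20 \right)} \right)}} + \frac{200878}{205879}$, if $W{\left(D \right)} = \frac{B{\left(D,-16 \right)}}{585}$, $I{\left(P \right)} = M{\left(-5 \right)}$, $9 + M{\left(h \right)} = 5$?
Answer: $- \frac{1987555010371877}{205879} \approx -9.654 \cdot 10^{9}$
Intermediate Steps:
$M{\left(h \right)} = -4$ ($M{\left(h \right)} = -9 + 5 = -4$)
$B{\left(b,K \right)} = \frac{1}{-29 + K + 2 b}$ ($B{\left(b,K \right)} = \frac{1}{\left(-9 + K + 2 b\right) - 20} = \frac{1}{-29 + K + 2 b}$)
$I{\left(P \right)} = -4$
$W{\left(D \right)} = \frac{1}{585 \left(-45 + 2 D\right)}$ ($W{\left(D \right)} = \frac{1}{\left(-29 - 16 + 2 D\right) 585} = \frac{1}{-45 + 2 D} \frac{1}{585} = \frac{1}{585 \left(-45 + 2 D\right)}$)
$\frac{311369}{W{\left(I{\left(20 \right)} \right)}} + \frac{200878}{205879} = \frac{311369}{\frac{1}{585} \frac{1}{-45 + 2 \left(-4\right)}} + \frac{200878}{205879} = \frac{311369}{\frac{1}{585} \frac{1}{-45 - 8}} + 200878 \cdot \frac{1}{205879} = \frac{311369}{\frac{1}{585} \frac{1}{-53}} + \frac{200878}{205879} = \frac{311369}{\frac{1}{585} \left(- \frac{1}{53}\right)} + \frac{200878}{205879} = \frac{311369}{- \frac{1}{31005}} + \frac{200878}{205879} = 311369 \left(-31005\right) + \frac{200878}{205879} = -9653995845 + \frac{200878}{205879} = - \frac{1987555010371877}{205879}$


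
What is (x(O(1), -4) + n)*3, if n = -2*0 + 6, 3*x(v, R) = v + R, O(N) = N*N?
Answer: 15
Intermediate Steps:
O(N) = N²
x(v, R) = R/3 + v/3 (x(v, R) = (v + R)/3 = (R + v)/3 = R/3 + v/3)
n = 6 (n = 0 + 6 = 6)
(x(O(1), -4) + n)*3 = (((⅓)*(-4) + (⅓)*1²) + 6)*3 = ((-4/3 + (⅓)*1) + 6)*3 = ((-4/3 + ⅓) + 6)*3 = (-1 + 6)*3 = 5*3 = 15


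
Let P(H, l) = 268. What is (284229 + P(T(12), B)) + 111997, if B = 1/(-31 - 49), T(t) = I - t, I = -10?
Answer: 396494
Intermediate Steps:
T(t) = -10 - t
B = -1/80 (B = 1/(-80) = -1/80 ≈ -0.012500)
(284229 + P(T(12), B)) + 111997 = (284229 + 268) + 111997 = 284497 + 111997 = 396494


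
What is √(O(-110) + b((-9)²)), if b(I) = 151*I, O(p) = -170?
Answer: √12061 ≈ 109.82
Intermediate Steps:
√(O(-110) + b((-9)²)) = √(-170 + 151*(-9)²) = √(-170 + 151*81) = √(-170 + 12231) = √12061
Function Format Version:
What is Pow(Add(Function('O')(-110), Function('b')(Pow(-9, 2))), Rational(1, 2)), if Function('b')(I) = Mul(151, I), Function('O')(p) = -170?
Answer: Pow(12061, Rational(1, 2)) ≈ 109.82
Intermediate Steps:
Pow(Add(Function('O')(-110), Function('b')(Pow(-9, 2))), Rational(1, 2)) = Pow(Add(-170, Mul(151, Pow(-9, 2))), Rational(1, 2)) = Pow(Add(-170, Mul(151, 81)), Rational(1, 2)) = Pow(Add(-170, 12231), Rational(1, 2)) = Pow(12061, Rational(1, 2))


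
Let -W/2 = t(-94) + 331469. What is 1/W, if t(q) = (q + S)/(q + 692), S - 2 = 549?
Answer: -299/198218919 ≈ -1.5084e-6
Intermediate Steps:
S = 551 (S = 2 + 549 = 551)
t(q) = (551 + q)/(692 + q) (t(q) = (q + 551)/(q + 692) = (551 + q)/(692 + q))
W = -198218919/299 (W = -2*((551 - 94)/(692 - 94) + 331469) = -2*(457/598 + 331469) = -2*198218919/598 = -198218919/299 ≈ -6.6294e+5)
1/W = 1/(-198218919/299) = -299/198218919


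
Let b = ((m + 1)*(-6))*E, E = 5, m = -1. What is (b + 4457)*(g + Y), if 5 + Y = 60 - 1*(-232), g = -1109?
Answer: -3663654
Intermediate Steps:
b = 0 (b = ((-1 + 1)*(-6))*5 = (0*(-6))*5 = 0*5 = 0)
Y = 287 (Y = -5 + (60 - 1*(-232)) = -5 + (60 + 232) = -5 + 292 = 287)
(b + 4457)*(g + Y) = (0 + 4457)*(-1109 + 287) = 4457*(-822) = -3663654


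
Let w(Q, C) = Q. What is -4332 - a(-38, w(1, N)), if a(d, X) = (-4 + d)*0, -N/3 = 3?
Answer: -4332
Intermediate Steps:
N = -9 (N = -3*3 = -9)
a(d, X) = 0
-4332 - a(-38, w(1, N)) = -4332 - 1*0 = -4332 + 0 = -4332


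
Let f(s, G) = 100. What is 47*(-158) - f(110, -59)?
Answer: -7526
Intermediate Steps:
47*(-158) - f(110, -59) = 47*(-158) - 1*100 = -7426 - 100 = -7526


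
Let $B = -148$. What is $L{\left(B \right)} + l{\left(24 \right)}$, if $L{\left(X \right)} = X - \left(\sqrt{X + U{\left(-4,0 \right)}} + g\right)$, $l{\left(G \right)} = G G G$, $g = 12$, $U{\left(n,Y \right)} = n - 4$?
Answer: $13664 - 2 i \sqrt{39} \approx 13664.0 - 12.49 i$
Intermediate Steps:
$U{\left(n,Y \right)} = -4 + n$
$l{\left(G \right)} = G^{3}$ ($l{\left(G \right)} = G G^{2} = G^{3}$)
$L{\left(X \right)} = -12 + X - \sqrt{-8 + X}$ ($L{\left(X \right)} = X - \left(\sqrt{X - 8} + 12\right) = X - \left(\sqrt{-8 + X} + 12\right) = X - \left(12 + \sqrt{-8 + X}\right) = -12 + X - \sqrt{-8 + X}$)
$L{\left(B \right)} + l{\left(24 \right)} = \left(-12 - 148 - \sqrt{-8 - 148}\right) + 24^{3} = \left(-12 - 148 - \sqrt{-156}\right) + 13824 = \left(-12 - 148 - 2 i \sqrt{39}\right) + 13824 = \left(-160 - 2 i \sqrt{39}\right) + 13824 = 13664 - 2 i \sqrt{39}$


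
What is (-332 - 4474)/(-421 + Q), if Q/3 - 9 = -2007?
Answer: 4806/6415 ≈ 0.74918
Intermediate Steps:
Q = -5994 (Q = 27 + 3*(-2007) = 27 - 6021 = -5994)
(-332 - 4474)/(-421 + Q) = (-332 - 4474)/(-421 - 5994) = -4806/(-6415) = -4806*(-1/6415) = 4806/6415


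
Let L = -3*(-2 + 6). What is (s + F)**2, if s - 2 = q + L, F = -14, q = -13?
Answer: 1369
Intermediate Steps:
L = -12 (L = -3*4 = -12)
s = -23 (s = 2 + (-13 - 12) = 2 - 25 = -23)
(s + F)**2 = (-23 - 14)**2 = (-37)**2 = 1369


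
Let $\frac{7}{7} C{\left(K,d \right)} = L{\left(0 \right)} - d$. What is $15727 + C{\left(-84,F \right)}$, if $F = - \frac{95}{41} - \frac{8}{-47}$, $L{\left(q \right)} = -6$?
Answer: $\frac{30298504}{1927} \approx 15723.0$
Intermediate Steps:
$F = - \frac{4137}{1927}$ ($F = \left(-95\right) \frac{1}{41} - - \frac{8}{47} = - \frac{95}{41} + \frac{8}{47} = - \frac{4137}{1927} \approx -2.1469$)
$C{\left(K,d \right)} = -6 - d$
$15727 + C{\left(-84,F \right)} = 15727 - \frac{7425}{1927} = \frac{30298504}{1927}$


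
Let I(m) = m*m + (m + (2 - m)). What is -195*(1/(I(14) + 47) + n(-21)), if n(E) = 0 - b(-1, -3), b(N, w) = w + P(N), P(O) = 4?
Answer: 9516/49 ≈ 194.20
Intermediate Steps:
I(m) = 2 + m² (I(m) = m² + 2 = 2 + m²)
b(N, w) = 4 + w (b(N, w) = w + 4 = 4 + w)
n(E) = -1 (n(E) = 0 - (4 - 3) = 0 - 1*1 = 0 - 1 = -1)
-195*(1/(I(14) + 47) + n(-21)) = -195*(1/((2 + 14²) + 47) - 1) = -195*(1/((2 + 196) + 47) - 1) = -195*(1/(198 + 47) - 1) = -195*(1/245 - 1) = -195*(-244/245) = 9516/49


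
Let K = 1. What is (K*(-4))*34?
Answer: -136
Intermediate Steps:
(K*(-4))*34 = (1*(-4))*34 = -4*34 = -136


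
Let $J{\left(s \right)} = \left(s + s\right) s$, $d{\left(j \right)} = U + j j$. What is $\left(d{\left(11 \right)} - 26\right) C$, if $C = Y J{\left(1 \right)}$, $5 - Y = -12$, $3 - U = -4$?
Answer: $3468$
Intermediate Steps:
$U = 7$ ($U = 3 - -4 = 3 + 4 = 7$)
$d{\left(j \right)} = 7 + j^{2}$ ($d{\left(j \right)} = 7 + j j = 7 + j^{2}$)
$J{\left(s \right)} = 2 s^{2}$ ($J{\left(s \right)} = 2 s s = 2 s^{2}$)
$Y = 17$ ($Y = 5 - -12 = 5 + 12 = 17$)
$C = 34$ ($C = 17 \cdot 2 \cdot 1^{2} = 17 \cdot 2 \cdot 1 = 17 \cdot 2 = 34$)
$\left(d{\left(11 \right)} - 26\right) C = \left(\left(7 + 11^{2}\right) - 26\right) 34 = \left(\left(7 + 121\right) - 26\right) 34 = \left(128 - 26\right) 34 = 102 \cdot 34 = 3468$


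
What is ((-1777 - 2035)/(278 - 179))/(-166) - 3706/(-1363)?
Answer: 33050080/11199771 ≈ 2.9510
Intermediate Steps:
((-1777 - 2035)/(278 - 179))/(-166) - 3706/(-1363) = -3812/99*(-1/166) - 3706*(-1/1363) = -3812*1/99*(-1/166) + 3706/1363 = -3812/99*(-1/166) + 3706/1363 = 1906/8217 + 3706/1363 = 33050080/11199771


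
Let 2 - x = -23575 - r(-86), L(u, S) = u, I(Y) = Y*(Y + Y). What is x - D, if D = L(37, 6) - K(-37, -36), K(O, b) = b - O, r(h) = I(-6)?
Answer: 23613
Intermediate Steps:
I(Y) = 2*Y² (I(Y) = Y*(2*Y) = 2*Y²)
r(h) = 72 (r(h) = 2*(-6)² = 2*36 = 72)
x = 23649 (x = 2 - (-23575 - 1*72) = 2 - (-23575 - 72) = 2 - 1*(-23647) = 2 + 23647 = 23649)
D = 36 (D = 37 - (-36 - 1*(-37)) = 37 - (-36 + 37) = 37 - 1*1 = 37 - 1 = 36)
x - D = 23649 - 1*36 = 23649 - 36 = 23613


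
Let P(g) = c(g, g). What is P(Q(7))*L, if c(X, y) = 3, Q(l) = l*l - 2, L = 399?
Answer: 1197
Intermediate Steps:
Q(l) = -2 + l**2 (Q(l) = l**2 - 2 = -2 + l**2)
P(g) = 3
P(Q(7))*L = 3*399 = 1197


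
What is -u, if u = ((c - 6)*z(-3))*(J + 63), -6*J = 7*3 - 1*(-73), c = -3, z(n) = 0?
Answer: 0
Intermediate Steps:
J = -47/3 (J = -(7*3 - 1*(-73))/6 = -(21 + 73)/6 = -1/6*94 = -47/3 ≈ -15.667)
u = 0 (u = ((-3 - 6)*0)*(-47/3 + 63) = -9*0*(142/3) = 0*(142/3) = 0)
-u = -1*0 = 0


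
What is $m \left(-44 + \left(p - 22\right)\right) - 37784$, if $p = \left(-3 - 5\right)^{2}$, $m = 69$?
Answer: $-37922$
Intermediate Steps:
$p = 64$ ($p = \left(-8\right)^{2} = 64$)
$m \left(-44 + \left(p - 22\right)\right) - 37784 = 69 \left(-44 + \left(64 - 22\right)\right) - 37784 = 69 \left(-44 + 42\right) - 37784 = 69 \left(-2\right) - 37784 = -138 - 37784 = -37922$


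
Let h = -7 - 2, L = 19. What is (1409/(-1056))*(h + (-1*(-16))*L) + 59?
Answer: -353351/1056 ≈ -334.61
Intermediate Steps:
h = -9
(1409/(-1056))*(h + (-1*(-16))*L) + 59 = (1409/(-1056))*(-9 - 1*(-16)*19) + 59 = (1409*(-1/1056))*(-9 + 16*19) + 59 = -1409*(-9 + 304)/1056 + 59 = -1409/1056*295 + 59 = -415655/1056 + 59 = -353351/1056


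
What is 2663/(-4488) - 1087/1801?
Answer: -9674519/8082888 ≈ -1.1969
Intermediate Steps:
2663/(-4488) - 1087/1801 = 2663*(-1/4488) - 1087*1/1801 = -2663/4488 - 1087/1801 = -9674519/8082888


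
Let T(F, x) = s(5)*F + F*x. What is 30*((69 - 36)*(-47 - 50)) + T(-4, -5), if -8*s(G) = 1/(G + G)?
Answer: -1920199/20 ≈ -96010.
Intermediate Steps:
s(G) = -1/(16*G) (s(G) = -1/(8*(G + G)) = -1/(2*G)/8 = -1/(16*G))
T(F, x) = -F/80 + F*x (T(F, x) = (-1/16/5)*F + F*x = (-1/16*⅕)*F + F*x = -F/80 + F*x)
30*((69 - 36)*(-47 - 50)) + T(-4, -5) = 30*((69 - 36)*(-47 - 50)) - 4*(-1/80 - 5) = 30*(33*(-97)) - 4*(-401/80) = 30*(-3201) + 401/20 = -96030 + 401/20 = -1920199/20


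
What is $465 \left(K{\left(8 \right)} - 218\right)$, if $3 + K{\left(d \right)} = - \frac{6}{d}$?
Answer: $- \frac{412455}{4} \approx -1.0311 \cdot 10^{5}$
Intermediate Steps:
$K{\left(d \right)} = -3 - \frac{6}{d}$
$465 \left(K{\left(8 \right)} - 218\right) = 465 \left(\left(-3 - \frac{6}{8}\right) - 218\right) = 465 \left(\left(-3 - \frac{3}{4}\right) - 218\right) = 465 \left(- \frac{15}{4} - 218\right) = 465 \left(- \frac{887}{4}\right) = - \frac{412455}{4}$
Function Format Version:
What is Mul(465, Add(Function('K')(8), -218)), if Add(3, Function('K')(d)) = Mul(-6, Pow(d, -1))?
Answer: Rational(-412455, 4) ≈ -1.0311e+5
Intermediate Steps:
Function('K')(d) = Add(-3, Mul(-6, Pow(d, -1)))
Mul(465, Add(Function('K')(8), -218)) = Mul(465, Add(Add(-3, Mul(-6, Pow(8, -1))), -218)) = Mul(465, Add(Add(-3, Mul(-6, Rational(1, 8))), -218)) = Mul(465, Add(Add(-3, Rational(-3, 4)), -218)) = Mul(465, Add(Rational(-15, 4), -218)) = Mul(465, Rational(-887, 4)) = Rational(-412455, 4)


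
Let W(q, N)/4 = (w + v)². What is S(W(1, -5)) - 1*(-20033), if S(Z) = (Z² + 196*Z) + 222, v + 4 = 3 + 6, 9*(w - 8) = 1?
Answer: 4119167167/6561 ≈ 6.2783e+5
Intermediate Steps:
w = 73/9 (w = 8 + (⅑)*1 = 8 + ⅑ = 73/9 ≈ 8.1111)
v = 5 (v = -4 + (3 + 6) = -4 + 9 = 5)
W(q, N) = 55696/81 (W(q, N) = 4*(73/9 + 5)² = 4*(118/9)² = 4*(13924/81) = 55696/81)
S(Z) = 222 + Z² + 196*Z
S(W(1, -5)) - 1*(-20033) = (222 + (55696/81)² + 196*(55696/81)) - 1*(-20033) = (222 + 3102044416/6561 + 10916416/81) + 20033 = 3987730654/6561 + 20033 = 4119167167/6561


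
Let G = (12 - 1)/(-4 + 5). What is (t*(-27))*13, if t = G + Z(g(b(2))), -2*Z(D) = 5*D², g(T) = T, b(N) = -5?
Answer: 36153/2 ≈ 18077.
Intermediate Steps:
Z(D) = -5*D²/2
G = 11 (G = 11/1 = 11*1 = 11)
t = -103/2 (t = 11 - 5/2*(-5)² = 11 - 5/2*25 = 11 - 125/2 = -103/2 ≈ -51.500)
(t*(-27))*13 = -103/2*(-27)*13 = (2781/2)*13 = 36153/2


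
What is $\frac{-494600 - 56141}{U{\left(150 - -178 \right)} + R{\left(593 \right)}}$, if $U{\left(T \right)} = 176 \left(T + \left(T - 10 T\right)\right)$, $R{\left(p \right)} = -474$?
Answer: $\frac{550741}{462298} \approx 1.1913$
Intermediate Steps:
$U{\left(T \right)} = - 1408 T$ ($U{\left(T \right)} = 176 \left(T - 9 T\right) = 176 \left(- 8 T\right) = - 1408 T$)
$\frac{-494600 - 56141}{U{\left(150 - -178 \right)} + R{\left(593 \right)}} = \frac{-494600 - 56141}{- 1408 \left(150 - -178\right) - 474} = - \frac{550741}{- 1408 \left(150 + 178\right) - 474} = - \frac{550741}{\left(-1408\right) 328 - 474} = - \frac{550741}{-461824 - 474} = - \frac{550741}{-462298} = \left(-550741\right) \left(- \frac{1}{462298}\right) = \frac{550741}{462298}$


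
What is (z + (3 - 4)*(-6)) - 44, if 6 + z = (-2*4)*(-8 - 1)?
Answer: 28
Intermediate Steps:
z = 66 (z = -6 + (-2*4)*(-8 - 1) = -6 - 8*(-9) = -6 + 72 = 66)
(z + (3 - 4)*(-6)) - 44 = (66 + (3 - 4)*(-6)) - 44 = (66 - 1*(-6)) - 44 = (66 + 6) - 44 = 72 - 44 = 28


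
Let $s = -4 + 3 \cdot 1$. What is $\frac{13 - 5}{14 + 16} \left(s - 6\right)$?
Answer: $- \frac{28}{15} \approx -1.8667$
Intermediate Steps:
$s = -1$ ($s = -4 + 3 = -1$)
$\frac{13 - 5}{14 + 16} \left(s - 6\right) = \frac{13 - 5}{14 + 16} \left(-1 - 6\right) = \frac{8}{30} \left(-7\right) = 8 \cdot \frac{1}{30} \left(-7\right) = \frac{4}{15} \left(-7\right) = - \frac{28}{15}$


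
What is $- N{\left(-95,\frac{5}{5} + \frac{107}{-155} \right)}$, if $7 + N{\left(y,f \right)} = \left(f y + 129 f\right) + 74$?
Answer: $- \frac{12017}{155} \approx -77.529$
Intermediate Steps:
$N{\left(y,f \right)} = 67 + 129 f + f y$ ($N{\left(y,f \right)} = -7 + \left(\left(f y + 129 f\right) + 74\right) = -7 + \left(\left(129 f + f y\right) + 74\right) = -7 + \left(74 + 129 f + f y\right) = 67 + 129 f + f y$)
$- N{\left(-95,\frac{5}{5} + \frac{107}{-155} \right)} = - (67 + 129 \left(\frac{5}{5} + \frac{107}{-155}\right) + \left(\frac{5}{5} + \frac{107}{-155}\right) \left(-95\right)) = - (67 + 129 \left(5 \cdot \frac{1}{5} + 107 \left(- \frac{1}{155}\right)\right) + \left(5 \cdot \frac{1}{5} + 107 \left(- \frac{1}{155}\right)\right) \left(-95\right)) = - (67 + 129 \left(1 - \frac{107}{155}\right) + \left(1 - \frac{107}{155}\right) \left(-95\right)) = - (67 + 129 \cdot \frac{48}{155} + \frac{48}{155} \left(-95\right)) = - (67 + \frac{6192}{155} - \frac{912}{31}) = \left(-1\right) \frac{12017}{155} = - \frac{12017}{155}$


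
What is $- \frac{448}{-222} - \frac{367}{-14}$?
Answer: $\frac{43873}{1554} \approx 28.232$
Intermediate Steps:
$- \frac{448}{-222} - \frac{367}{-14} = \left(-448\right) \left(- \frac{1}{222}\right) - - \frac{367}{14} = \frac{224}{111} + \frac{367}{14} = \frac{43873}{1554}$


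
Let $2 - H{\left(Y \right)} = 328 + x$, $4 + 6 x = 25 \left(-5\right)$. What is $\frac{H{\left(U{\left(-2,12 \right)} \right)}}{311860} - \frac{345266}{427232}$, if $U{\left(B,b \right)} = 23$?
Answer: $- \frac{13475593363}{16654571440} \approx -0.80912$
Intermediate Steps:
$x = - \frac{43}{2}$ ($x = - \frac{2}{3} + \frac{25 \left(-5\right)}{6} = - \frac{2}{3} + \frac{1}{6} \left(-125\right) = - \frac{2}{3} - \frac{125}{6} = - \frac{43}{2} \approx -21.5$)
$H{\left(Y \right)} = - \frac{609}{2}$ ($H{\left(Y \right)} = 2 - \left(328 - \frac{43}{2}\right) = 2 - \frac{613}{2} = - \frac{609}{2}$)
$\frac{H{\left(U{\left(-2,12 \right)} \right)}}{311860} - \frac{345266}{427232} = - \frac{609}{2 \cdot 311860} - \frac{345266}{427232} = \left(- \frac{609}{2}\right) \frac{1}{311860} - \frac{172633}{213616} = - \frac{609}{623720} - \frac{172633}{213616} = - \frac{13475593363}{16654571440}$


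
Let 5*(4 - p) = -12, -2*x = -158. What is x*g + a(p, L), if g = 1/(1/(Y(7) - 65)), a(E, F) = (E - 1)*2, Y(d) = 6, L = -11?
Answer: -23251/5 ≈ -4650.2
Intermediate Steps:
x = 79 (x = -1/2*(-158) = 79)
p = 32/5 (p = 4 - 1/5*(-12) = 4 + 12/5 = 32/5 ≈ 6.4000)
a(E, F) = -2 + 2*E (a(E, F) = (-1 + E)*2 = -2 + 2*E)
g = -59 (g = 1/(1/(6 - 65)) = 1/(1/(-59)) = 1/(-1/59) = -59)
x*g + a(p, L) = 79*(-59) + (-2 + 2*(32/5)) = -4661 + (-2 + 64/5) = -4661 + 54/5 = -23251/5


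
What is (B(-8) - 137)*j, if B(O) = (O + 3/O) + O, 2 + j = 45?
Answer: -52761/8 ≈ -6595.1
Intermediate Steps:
j = 43 (j = -2 + 45 = 43)
B(O) = 2*O + 3/O
(B(-8) - 137)*j = ((2*(-8) + 3/(-8)) - 137)*43 = ((-16 + 3*(-⅛)) - 137)*43 = ((-16 - 3/8) - 137)*43 = (-131/8 - 137)*43 = -1227/8*43 = -52761/8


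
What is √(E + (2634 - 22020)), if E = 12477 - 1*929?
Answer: I*√7838 ≈ 88.532*I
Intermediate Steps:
E = 11548 (E = 12477 - 929 = 11548)
√(E + (2634 - 22020)) = √(11548 + (2634 - 22020)) = √(11548 - 19386) = √(-7838) = I*√7838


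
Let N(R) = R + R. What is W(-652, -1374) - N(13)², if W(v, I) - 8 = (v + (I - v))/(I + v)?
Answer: -675997/1013 ≈ -667.32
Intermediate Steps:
W(v, I) = 8 + I/(I + v) (W(v, I) = 8 + (v + (I - v))/(I + v) = 8 + I/(I + v))
N(R) = 2*R
W(-652, -1374) - N(13)² = (8*(-652) + 9*(-1374))/(-1374 - 652) - (2*13)² = (-5216 - 12366)/(-2026) - 1*26² = -1/2026*(-17582) - 1*676 = 8791/1013 - 676 = -675997/1013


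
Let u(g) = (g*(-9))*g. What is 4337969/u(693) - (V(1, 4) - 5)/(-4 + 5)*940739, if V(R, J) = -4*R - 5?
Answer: 56925405127417/4322241 ≈ 1.3170e+7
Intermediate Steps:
u(g) = -9*g² (u(g) = (-9*g)*g = -9*g²)
V(R, J) = -5 - 4*R
4337969/u(693) - (V(1, 4) - 5)/(-4 + 5)*940739 = 4337969/((-9*693²)) - ((-5 - 4*1) - 5)/(-4 + 5)*940739 = 4337969/((-9*480249)) - ((-5 - 4) - 5)/1*940739 = 4337969/(-4322241) - (-9 - 5)*1*940739 = 4337969*(-1/4322241) - (-14*1)*940739 = -4337969/4322241 - (-14)*940739 = -4337969/4322241 - 1*(-13170346) = -4337969/4322241 + 13170346 = 56925405127417/4322241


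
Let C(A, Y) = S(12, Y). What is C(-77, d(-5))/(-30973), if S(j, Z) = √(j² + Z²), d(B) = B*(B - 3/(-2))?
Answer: -√1801/61946 ≈ -0.00068508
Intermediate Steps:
d(B) = B*(3/2 + B) (d(B) = B*(B - 3*(-½)) = B*(B + 3/2) = B*(3/2 + B))
S(j, Z) = √(Z² + j²)
C(A, Y) = √(144 + Y²) (C(A, Y) = √(Y² + 12²) = √(Y² + 144) = √(144 + Y²))
C(-77, d(-5))/(-30973) = √(144 + ((½)*(-5)*(3 + 2*(-5)))²)/(-30973) = √(144 + ((½)*(-5)*(3 - 10))²)*(-1/30973) = √(144 + ((½)*(-5)*(-7))²)*(-1/30973) = √(144 + (35/2)²)*(-1/30973) = √(144 + 1225/4)*(-1/30973) = √(1801/4)*(-1/30973) = (√1801/2)*(-1/30973) = -√1801/61946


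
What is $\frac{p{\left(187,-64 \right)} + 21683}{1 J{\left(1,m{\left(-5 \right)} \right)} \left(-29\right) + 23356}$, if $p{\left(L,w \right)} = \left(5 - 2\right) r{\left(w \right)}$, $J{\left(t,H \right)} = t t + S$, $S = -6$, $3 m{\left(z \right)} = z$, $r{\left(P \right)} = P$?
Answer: $\frac{21491}{23501} \approx 0.91447$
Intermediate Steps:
$m{\left(z \right)} = \frac{z}{3}$
$J{\left(t,H \right)} = -6 + t^{2}$ ($J{\left(t,H \right)} = t t - 6 = t^{2} - 6 = -6 + t^{2}$)
$p{\left(L,w \right)} = 3 w$ ($p{\left(L,w \right)} = \left(5 - 2\right) w = 3 w$)
$\frac{p{\left(187,-64 \right)} + 21683}{1 J{\left(1,m{\left(-5 \right)} \right)} \left(-29\right) + 23356} = \frac{3 \left(-64\right) + 21683}{1 \left(-6 + 1^{2}\right) \left(-29\right) + 23356} = \frac{-192 + 21683}{1 \left(-6 + 1\right) \left(-29\right) + 23356} = \frac{21491}{1 \left(-5\right) \left(-29\right) + 23356} = \frac{21491}{\left(-5\right) \left(-29\right) + 23356} = \frac{21491}{145 + 23356} = \frac{21491}{23501}$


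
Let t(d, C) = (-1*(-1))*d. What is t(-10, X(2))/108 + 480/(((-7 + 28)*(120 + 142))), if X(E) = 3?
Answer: -265/49518 ≈ -0.0053516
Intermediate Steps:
t(d, C) = d (t(d, C) = 1*d = d)
t(-10, X(2))/108 + 480/(((-7 + 28)*(120 + 142))) = -10/108 + 480/(((-7 + 28)*(120 + 142))) = -10*1/108 + 480/((21*262)) = -5/54 + 480/5502 = -5/54 + 480*(1/5502) = -5/54 + 80/917 = -265/49518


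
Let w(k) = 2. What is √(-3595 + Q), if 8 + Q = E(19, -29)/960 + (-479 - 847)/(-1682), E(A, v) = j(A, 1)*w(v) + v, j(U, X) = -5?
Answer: I*√4847190665/1160 ≈ 60.019*I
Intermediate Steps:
E(A, v) = -10 + v (E(A, v) = -5*2 + v = -10 + v)
Q = -1951733/269120 (Q = -8 + ((-10 - 29)/960 + (-479 - 847)/(-1682)) = -8 + (-39*1/960 - 1326*(-1/1682)) = -8 + (-13/320 + 663/841) = -8 + 201227/269120 = -1951733/269120 ≈ -7.2523)
√(-3595 + Q) = √(-3595 - 1951733/269120) = √(-969438133/269120) = I*√4847190665/1160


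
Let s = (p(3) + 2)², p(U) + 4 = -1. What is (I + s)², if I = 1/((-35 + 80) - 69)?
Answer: 46225/576 ≈ 80.252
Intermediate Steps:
p(U) = -5 (p(U) = -4 - 1 = -5)
I = -1/24 (I = 1/(45 - 69) = 1/(-24) = -1/24 ≈ -0.041667)
s = 9 (s = (-5 + 2)² = (-3)² = 9)
(I + s)² = (-1/24 + 9)² = (215/24)² = 46225/576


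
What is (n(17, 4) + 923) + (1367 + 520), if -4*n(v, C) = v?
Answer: 11223/4 ≈ 2805.8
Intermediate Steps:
n(v, C) = -v/4
(n(17, 4) + 923) + (1367 + 520) = (-1/4*17 + 923) + (1367 + 520) = (-17/4 + 923) + 1887 = 3675/4 + 1887 = 11223/4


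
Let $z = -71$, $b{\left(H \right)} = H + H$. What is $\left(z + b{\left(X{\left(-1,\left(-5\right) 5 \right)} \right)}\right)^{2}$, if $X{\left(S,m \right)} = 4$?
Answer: $3969$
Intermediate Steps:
$b{\left(H \right)} = 2 H$
$\left(z + b{\left(X{\left(-1,\left(-5\right) 5 \right)} \right)}\right)^{2} = \left(-71 + 2 \cdot 4\right)^{2} = \left(-71 + 8\right)^{2} = \left(-63\right)^{2} = 3969$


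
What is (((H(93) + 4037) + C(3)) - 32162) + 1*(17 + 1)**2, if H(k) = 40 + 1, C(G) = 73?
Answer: -27687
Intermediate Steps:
H(k) = 41
(((H(93) + 4037) + C(3)) - 32162) + 1*(17 + 1)**2 = (((41 + 4037) + 73) - 32162) + 1*(17 + 1)**2 = ((4078 + 73) - 32162) + 1*18**2 = (4151 - 32162) + 1*324 = -28011 + 324 = -27687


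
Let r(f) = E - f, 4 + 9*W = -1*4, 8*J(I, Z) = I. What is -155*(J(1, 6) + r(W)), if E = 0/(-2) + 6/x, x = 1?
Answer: -78275/72 ≈ -1087.2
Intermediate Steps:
J(I, Z) = I/8
W = -8/9 (W = -4/9 + (-1*4)/9 = -4/9 + (1/9)*(-4) = -4/9 - 4/9 = -8/9 ≈ -0.88889)
E = 6 (E = 0/(-2) + 6/1 = 0*(-1/2) + 6*1 = 0 + 6 = 6)
r(f) = 6 - f
-155*(J(1, 6) + r(W)) = -155*((1/8)*1 + (6 - 1*(-8/9))) = -155*(1/8 + (6 + 8/9)) = -155*(1/8 + 62/9) = -155*505/72 = -78275/72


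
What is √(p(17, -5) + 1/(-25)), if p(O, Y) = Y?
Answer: 3*I*√14/5 ≈ 2.245*I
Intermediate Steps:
√(p(17, -5) + 1/(-25)) = √(-5 + 1/(-25)) = √(-5 - 1/25) = √(-126/25) = 3*I*√14/5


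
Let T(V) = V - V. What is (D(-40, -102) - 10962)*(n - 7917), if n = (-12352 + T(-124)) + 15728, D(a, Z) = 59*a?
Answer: 60495202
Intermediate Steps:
T(V) = 0
n = 3376 (n = (-12352 + 0) + 15728 = -12352 + 15728 = 3376)
(D(-40, -102) - 10962)*(n - 7917) = (59*(-40) - 10962)*(3376 - 7917) = (-2360 - 10962)*(-4541) = -13322*(-4541) = 60495202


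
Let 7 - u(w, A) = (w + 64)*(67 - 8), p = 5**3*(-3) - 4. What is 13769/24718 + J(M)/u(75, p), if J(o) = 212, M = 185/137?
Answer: 3164205/5957038 ≈ 0.53117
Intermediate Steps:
M = 185/137 (M = 185*(1/137) = 185/137 ≈ 1.3504)
p = -379 (p = 125*(-3) - 4 = -375 - 4 = -379)
u(w, A) = -3769 - 59*w (u(w, A) = 7 - (w + 64)*(67 - 8) = 7 - (64 + w)*59 = 7 - (3776 + 59*w) = 7 + (-3776 - 59*w) = -3769 - 59*w)
13769/24718 + J(M)/u(75, p) = 13769/24718 + 212/(-3769 - 59*75) = 13769*(1/24718) + 212/(-3769 - 4425) = 13769/24718 + 212/(-8194) = 13769/24718 + 212*(-1/8194) = 13769/24718 - 106/4097 = 3164205/5957038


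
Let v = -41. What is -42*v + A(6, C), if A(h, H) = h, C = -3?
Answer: 1728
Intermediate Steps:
-42*v + A(6, C) = -42*(-41) + 6 = 1722 + 6 = 1728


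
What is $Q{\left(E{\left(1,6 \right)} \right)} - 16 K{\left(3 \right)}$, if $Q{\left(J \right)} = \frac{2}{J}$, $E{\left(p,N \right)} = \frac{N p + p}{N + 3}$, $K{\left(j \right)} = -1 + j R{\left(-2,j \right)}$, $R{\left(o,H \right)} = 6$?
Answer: $- \frac{1886}{7} \approx -269.43$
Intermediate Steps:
$K{\left(j \right)} = -1 + 6 j$ ($K{\left(j \right)} = -1 + j 6 = -1 + 6 j$)
$E{\left(p,N \right)} = \frac{p + N p}{3 + N}$
$Q{\left(E{\left(1,6 \right)} \right)} - 16 K{\left(3 \right)} = \frac{2}{1 \frac{1}{3 + 6} \left(1 + 6\right)} - 16 \left(-1 + 6 \cdot 3\right) = \frac{2}{1 \cdot \frac{1}{9} \cdot 7} - 16 \left(-1 + 18\right) = \frac{2}{1 \cdot \frac{1}{9} \cdot 7} - 272 = \frac{2}{\frac{7}{9}} - 272 = 2 \cdot \frac{9}{7} - 272 = \frac{18}{7} - 272 = - \frac{1886}{7}$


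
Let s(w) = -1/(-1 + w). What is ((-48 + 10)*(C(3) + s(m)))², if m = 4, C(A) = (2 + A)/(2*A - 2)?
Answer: 43681/36 ≈ 1213.4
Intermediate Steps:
C(A) = (2 + A)/(-2 + 2*A)
((-48 + 10)*(C(3) + s(m)))² = ((-48 + 10)*((2 + 3)/(2*(-1 + 3)) - 1/(-1 + 4)))² = (-38*((½)*5/2 - 1/3))² = (-38*((½)*(½)*5 - 1*⅓))² = (-38*(5/4 - ⅓))² = (-38*11/12)² = (-209/6)² = 43681/36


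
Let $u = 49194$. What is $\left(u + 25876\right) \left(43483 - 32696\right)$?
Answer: $809780090$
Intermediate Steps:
$\left(u + 25876\right) \left(43483 - 32696\right) = \left(49194 + 25876\right) \left(43483 - 32696\right) = 75070 \cdot 10787 = 809780090$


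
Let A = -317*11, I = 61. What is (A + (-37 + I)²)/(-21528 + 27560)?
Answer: -2911/6032 ≈ -0.48259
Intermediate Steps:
A = -3487
(A + (-37 + I)²)/(-21528 + 27560) = (-3487 + (-37 + 61)²)/(-21528 + 27560) = (-3487 + 24²)/6032 = (-3487 + 576)*(1/6032) = -2911*1/6032 = -2911/6032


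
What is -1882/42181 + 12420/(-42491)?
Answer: -603856082/1792312871 ≈ -0.33691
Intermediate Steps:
-1882/42181 + 12420/(-42491) = -1882*1/42181 + 12420*(-1/42491) = -1882/42181 - 12420/42491 = -603856082/1792312871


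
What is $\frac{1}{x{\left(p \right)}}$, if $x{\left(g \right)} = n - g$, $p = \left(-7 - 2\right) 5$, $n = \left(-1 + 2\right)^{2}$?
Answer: $\frac{1}{46} \approx 0.021739$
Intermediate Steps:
$n = 1$ ($n = 1^{2} = 1$)
$p = -45$ ($p = \left(-9\right) 5 = -45$)
$x{\left(g \right)} = 1 - g$
$\frac{1}{x{\left(p \right)}} = \frac{1}{1 - -45} = \frac{1}{1 + 45} = \frac{1}{46}$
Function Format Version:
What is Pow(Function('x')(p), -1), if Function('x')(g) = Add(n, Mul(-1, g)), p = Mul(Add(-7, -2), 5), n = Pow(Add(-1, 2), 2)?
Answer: Rational(1, 46) ≈ 0.021739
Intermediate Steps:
n = 1 (n = Pow(1, 2) = 1)
p = -45 (p = Mul(-9, 5) = -45)
Function('x')(g) = Add(1, Mul(-1, g))
Pow(Function('x')(p), -1) = Pow(Add(1, Mul(-1, -45)), -1) = Pow(Add(1, 45), -1) = Pow(46, -1) = Rational(1, 46)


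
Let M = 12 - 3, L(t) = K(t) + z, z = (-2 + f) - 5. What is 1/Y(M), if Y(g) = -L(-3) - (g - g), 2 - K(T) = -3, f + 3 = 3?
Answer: ½ ≈ 0.50000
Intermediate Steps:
f = 0 (f = -3 + 3 = 0)
K(T) = 5 (K(T) = 2 - 1*(-3) = 2 + 3 = 5)
z = -7 (z = (-2 + 0) - 5 = -2 - 5 = -7)
L(t) = -2 (L(t) = 5 - 7 = -2)
M = 9
Y(g) = 2 (Y(g) = -1*(-2) - (g - g) = 2 - 1*0 = 2 + 0 = 2)
1/Y(M) = 1/2 = ½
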